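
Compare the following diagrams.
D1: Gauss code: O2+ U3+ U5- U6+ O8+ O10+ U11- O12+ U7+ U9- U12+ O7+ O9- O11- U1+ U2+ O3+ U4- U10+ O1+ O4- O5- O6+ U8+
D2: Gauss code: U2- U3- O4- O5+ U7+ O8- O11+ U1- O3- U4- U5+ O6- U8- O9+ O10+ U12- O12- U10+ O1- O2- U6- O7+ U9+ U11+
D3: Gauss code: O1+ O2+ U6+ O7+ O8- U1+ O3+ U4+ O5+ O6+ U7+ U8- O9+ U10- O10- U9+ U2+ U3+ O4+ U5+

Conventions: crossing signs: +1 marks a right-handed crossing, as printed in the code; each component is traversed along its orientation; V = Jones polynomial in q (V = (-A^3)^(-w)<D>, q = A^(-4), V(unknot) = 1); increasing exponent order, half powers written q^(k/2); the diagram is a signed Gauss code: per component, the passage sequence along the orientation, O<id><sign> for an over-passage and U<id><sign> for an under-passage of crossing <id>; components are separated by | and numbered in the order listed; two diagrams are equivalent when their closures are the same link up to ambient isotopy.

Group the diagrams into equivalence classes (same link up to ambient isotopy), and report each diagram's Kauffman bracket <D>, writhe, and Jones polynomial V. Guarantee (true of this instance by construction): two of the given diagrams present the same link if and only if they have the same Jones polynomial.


classes: {D1} | {D2} | {D3}
V(D1) = q - q^2 + 2q^3 - q^4 + q^5 - q^6  [12 crossings, <D> = -A^-12 + A^-8 - A^-4 + 2 - A^4 + A^8, w = +4]
V(D2) = -q^-4 + q^-3 + q^-1  [12 crossings, <D> = A^-2 + A^6 - A^10, w = -2]
V(D3) = q^2 + q^4 - q^5 + q^6 - q^7  [10 crossings, <D> = -A^-10 + A^-6 - A^-2 + A^2 + A^10, w = +6]
note: comparing 3 Jones polynomials yields 3 groups


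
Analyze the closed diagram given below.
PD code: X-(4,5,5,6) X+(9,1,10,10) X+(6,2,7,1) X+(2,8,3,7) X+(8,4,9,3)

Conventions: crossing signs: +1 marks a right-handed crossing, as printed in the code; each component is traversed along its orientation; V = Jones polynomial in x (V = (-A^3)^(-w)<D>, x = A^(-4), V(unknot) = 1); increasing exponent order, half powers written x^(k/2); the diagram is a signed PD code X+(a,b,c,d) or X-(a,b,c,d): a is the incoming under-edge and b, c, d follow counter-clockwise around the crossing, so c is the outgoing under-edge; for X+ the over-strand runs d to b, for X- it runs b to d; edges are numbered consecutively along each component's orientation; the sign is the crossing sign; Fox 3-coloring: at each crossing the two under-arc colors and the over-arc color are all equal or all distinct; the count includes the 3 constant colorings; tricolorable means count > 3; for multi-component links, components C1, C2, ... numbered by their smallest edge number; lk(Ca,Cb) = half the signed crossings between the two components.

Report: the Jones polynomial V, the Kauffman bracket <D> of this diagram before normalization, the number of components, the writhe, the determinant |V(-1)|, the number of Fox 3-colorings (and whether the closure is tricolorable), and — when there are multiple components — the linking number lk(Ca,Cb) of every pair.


Jones polynomial: V(x) = x + x^3 - x^4
<D> = A^-7 - A^-3 - A^5; writhe +3
components 1, writhe +3 (5 crossings)
3-colorings: 9 of 3^5, det 3 — tricolorable
note: V spans 3 powers of x: at least 3 crossings in any diagram


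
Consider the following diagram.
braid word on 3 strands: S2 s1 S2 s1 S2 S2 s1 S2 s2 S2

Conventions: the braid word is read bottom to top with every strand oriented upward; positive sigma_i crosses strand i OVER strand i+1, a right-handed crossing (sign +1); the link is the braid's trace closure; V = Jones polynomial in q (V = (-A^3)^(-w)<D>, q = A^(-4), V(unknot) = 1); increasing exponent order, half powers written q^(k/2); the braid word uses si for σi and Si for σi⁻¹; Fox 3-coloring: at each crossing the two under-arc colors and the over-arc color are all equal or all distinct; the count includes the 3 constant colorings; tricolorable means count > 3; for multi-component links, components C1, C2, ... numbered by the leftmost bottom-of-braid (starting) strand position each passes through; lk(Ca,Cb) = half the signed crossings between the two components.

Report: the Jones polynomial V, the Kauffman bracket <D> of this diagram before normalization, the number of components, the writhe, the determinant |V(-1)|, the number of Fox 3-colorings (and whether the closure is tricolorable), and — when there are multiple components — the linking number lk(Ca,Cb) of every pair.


V(q) = -q^-6 + 3q^-5 - 5q^-4 + 6q^-3 - 6q^-2 + 6q^-1 - 4 + 3q - q^2
bracket: -A^-14 + 3A^-10 - 4A^-6 + 6A^-2 - 6A^2 + 6A^6 - 5A^10 + 3A^14 - A^18, w = -2
1 component, writhe -2, over 10 crossings
det 35, colorings 3 of 3^10 — not tricolorable
observation: free reduction leaves σ2⁻¹ σ1 σ2⁻¹ σ1 σ2⁻¹ σ2⁻¹ σ1 σ2⁻¹ of the original 10 letters


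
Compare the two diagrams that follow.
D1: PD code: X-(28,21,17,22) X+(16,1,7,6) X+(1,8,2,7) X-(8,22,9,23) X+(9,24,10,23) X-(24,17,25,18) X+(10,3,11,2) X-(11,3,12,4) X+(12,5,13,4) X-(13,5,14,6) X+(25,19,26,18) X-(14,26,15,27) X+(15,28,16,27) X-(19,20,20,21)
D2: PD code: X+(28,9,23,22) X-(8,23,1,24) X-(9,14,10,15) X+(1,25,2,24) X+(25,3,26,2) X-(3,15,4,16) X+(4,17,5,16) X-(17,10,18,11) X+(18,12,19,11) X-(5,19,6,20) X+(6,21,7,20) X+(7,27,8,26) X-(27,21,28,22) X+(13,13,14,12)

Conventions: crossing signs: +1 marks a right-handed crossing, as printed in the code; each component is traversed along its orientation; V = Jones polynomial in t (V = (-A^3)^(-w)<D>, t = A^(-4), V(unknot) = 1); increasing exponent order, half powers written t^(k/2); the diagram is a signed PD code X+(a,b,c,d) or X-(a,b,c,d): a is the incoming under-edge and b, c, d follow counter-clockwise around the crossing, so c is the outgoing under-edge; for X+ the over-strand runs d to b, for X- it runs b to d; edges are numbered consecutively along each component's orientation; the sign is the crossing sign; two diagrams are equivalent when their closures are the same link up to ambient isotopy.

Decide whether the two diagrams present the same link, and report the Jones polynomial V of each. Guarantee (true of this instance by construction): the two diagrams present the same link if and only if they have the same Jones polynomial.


equivalent: yes
D1 (bracket A^-12 + A^-8 + A^-4 + 1; 14 crossings at w = 0): V = 1 + t + t^2 + t^3
D2 (bracket A^-6 + A^-2 + A^2 + A^6; 14 crossings at w = +2): V = 1 + t + t^2 + t^3
key observation: one V(t) for all 2 diagrams — one class (guaranteed)


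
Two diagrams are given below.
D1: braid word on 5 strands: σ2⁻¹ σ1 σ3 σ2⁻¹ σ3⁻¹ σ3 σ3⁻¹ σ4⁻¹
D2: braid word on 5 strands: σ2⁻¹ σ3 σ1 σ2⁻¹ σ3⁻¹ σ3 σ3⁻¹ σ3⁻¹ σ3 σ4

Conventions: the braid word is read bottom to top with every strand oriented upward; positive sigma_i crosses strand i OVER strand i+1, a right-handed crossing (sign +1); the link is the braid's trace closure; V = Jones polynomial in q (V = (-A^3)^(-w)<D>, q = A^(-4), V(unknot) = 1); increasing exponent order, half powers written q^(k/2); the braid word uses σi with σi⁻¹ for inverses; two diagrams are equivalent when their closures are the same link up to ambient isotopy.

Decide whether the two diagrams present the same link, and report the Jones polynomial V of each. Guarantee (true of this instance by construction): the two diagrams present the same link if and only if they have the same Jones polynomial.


equivalent: yes
V(D1) = 1  (w -2, c 8, <D> = A^-6)
V(D2) = 1  [10 crossings, <D> = 1, w = 0]
key observation: from 8 to 10 crossings by R-moves: one link, two diagrams


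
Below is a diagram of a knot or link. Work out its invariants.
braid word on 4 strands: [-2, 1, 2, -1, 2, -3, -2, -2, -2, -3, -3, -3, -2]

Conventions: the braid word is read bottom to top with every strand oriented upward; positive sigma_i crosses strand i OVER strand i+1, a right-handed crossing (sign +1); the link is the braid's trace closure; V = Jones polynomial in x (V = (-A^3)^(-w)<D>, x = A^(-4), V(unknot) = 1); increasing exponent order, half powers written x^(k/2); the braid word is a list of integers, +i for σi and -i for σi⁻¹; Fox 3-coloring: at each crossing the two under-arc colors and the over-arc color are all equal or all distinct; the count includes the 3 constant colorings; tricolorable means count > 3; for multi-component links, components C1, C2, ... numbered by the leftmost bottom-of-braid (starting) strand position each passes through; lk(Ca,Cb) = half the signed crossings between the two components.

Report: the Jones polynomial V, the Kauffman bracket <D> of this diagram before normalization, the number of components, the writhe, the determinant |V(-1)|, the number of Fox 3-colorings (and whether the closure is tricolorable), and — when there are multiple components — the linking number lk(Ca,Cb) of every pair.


V = -x^-10 + x^-9 - x^-8 + x^-7 - x^-6 + x^-5 + x^-3
<D> = -A^-9 - A^-1 + A^3 - A^7 + A^11 - A^15 + A^19 (w = -7)
1 component over 13 crossings, w = -7
3 Fox colorings among 3^13, |V(-1)| = 7: not tricolorable
why: the span of V is 7, forcing >= 7 crossings in any diagram


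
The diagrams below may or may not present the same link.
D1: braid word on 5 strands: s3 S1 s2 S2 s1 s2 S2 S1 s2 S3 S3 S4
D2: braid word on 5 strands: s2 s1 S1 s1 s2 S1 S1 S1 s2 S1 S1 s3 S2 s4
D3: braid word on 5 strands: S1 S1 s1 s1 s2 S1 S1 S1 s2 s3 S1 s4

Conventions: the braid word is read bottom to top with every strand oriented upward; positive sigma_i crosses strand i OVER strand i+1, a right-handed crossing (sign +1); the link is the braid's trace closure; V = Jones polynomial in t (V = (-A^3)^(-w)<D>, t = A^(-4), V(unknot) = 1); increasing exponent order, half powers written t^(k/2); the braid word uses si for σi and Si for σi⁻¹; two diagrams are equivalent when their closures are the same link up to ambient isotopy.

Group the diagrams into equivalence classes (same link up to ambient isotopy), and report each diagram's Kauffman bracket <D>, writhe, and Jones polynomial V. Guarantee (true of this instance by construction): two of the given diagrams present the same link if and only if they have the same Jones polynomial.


equivalence classes: {D1} | {D2, D3}
D1 (bracket A^-6; 12 crossings at w = -2): V = 1
V(D2) = t^-5 - 2t^-4 + 2t^-3 - 2t^-2 + 2t^-1 - 1 + t  [14 crossings, <D> = A^-4 - 1 + 2A^4 - 2A^8 + 2A^12 - 2A^16 + A^20, w = 0]
V(D3) = t^-5 - 2t^-4 + 2t^-3 - 2t^-2 + 2t^-1 - 1 + t  [12 crossings, <D> = A^-4 - 1 + 2A^4 - 2A^8 + 2A^12 - 2A^16 + A^20, w = 0]
key observation: 2 values of V(t) split the 3 diagrams


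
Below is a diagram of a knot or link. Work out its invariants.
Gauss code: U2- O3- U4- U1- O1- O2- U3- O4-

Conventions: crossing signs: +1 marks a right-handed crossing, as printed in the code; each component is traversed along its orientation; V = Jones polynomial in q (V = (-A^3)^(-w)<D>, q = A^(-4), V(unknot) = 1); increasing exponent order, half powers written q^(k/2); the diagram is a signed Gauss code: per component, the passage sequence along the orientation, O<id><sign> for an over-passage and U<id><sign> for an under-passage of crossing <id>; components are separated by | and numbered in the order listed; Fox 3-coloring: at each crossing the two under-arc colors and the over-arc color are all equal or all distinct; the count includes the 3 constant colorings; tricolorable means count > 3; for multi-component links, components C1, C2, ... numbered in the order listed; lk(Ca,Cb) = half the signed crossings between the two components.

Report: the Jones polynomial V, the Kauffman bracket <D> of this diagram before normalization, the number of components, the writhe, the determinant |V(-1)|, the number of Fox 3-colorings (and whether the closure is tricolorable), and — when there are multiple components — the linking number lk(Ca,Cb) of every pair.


V = -q^-4 + q^-3 + q^-1
<D> = A^-8 + 1 - A^4 (w = -4)
1 component over 4 crossings, w = -4
9 Fox colorings among 3^4, |V(-1)| = 3: tricolorable
why: w = -4 shifts under R1 moves; the (-A^3)^(4) factor cancels that in V


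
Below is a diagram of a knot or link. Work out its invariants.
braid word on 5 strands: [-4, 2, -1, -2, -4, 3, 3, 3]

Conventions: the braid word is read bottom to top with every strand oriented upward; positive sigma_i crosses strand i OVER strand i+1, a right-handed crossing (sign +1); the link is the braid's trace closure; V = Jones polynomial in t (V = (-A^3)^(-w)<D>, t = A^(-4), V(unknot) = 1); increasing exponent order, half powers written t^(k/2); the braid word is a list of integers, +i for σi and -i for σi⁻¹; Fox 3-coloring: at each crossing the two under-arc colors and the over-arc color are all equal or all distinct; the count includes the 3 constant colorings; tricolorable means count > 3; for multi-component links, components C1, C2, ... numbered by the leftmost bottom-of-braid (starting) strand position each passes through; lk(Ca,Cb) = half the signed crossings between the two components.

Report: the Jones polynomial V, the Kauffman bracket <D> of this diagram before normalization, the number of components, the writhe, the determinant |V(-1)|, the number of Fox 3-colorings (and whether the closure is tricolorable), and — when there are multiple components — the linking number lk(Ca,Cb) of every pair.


V = t^-2 + t^-1 + 2 + t - t^4
<D> = -A^-16 + A^-4 + 2 + A^4 + A^8 (w = 0)
3 components over 8 crossings, w = 0
lk(C1,C2): 0
lk(C1,C3) = -1
linking number lk(C2,C3) = 0
27 Fox colorings among 3^9, |V(-1)| = 0: tricolorable
why: summing lk over 3 pairs gives -1


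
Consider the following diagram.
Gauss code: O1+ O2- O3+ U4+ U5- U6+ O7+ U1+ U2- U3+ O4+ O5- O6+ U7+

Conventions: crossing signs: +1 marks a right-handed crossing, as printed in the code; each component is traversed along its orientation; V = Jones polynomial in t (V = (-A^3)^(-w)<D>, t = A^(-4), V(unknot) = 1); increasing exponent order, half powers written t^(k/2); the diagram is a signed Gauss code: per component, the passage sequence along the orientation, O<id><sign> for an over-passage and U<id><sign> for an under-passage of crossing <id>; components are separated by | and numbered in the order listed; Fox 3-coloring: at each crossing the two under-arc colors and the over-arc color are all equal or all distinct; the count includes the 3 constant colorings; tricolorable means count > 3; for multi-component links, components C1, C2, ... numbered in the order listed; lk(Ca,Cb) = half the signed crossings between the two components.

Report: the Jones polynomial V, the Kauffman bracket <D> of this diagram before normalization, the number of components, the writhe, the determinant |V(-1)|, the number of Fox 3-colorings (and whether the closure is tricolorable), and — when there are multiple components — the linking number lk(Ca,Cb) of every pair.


V = t + t^3 - t^4
<D> = A^-7 - A^-3 - A^5 (w = +3)
1 component over 7 crossings, w = +3
9 Fox colorings among 3^7, |V(-1)| = 3: tricolorable
why: |V(-1)| = 3: so tricolorable, since 3 divides 3


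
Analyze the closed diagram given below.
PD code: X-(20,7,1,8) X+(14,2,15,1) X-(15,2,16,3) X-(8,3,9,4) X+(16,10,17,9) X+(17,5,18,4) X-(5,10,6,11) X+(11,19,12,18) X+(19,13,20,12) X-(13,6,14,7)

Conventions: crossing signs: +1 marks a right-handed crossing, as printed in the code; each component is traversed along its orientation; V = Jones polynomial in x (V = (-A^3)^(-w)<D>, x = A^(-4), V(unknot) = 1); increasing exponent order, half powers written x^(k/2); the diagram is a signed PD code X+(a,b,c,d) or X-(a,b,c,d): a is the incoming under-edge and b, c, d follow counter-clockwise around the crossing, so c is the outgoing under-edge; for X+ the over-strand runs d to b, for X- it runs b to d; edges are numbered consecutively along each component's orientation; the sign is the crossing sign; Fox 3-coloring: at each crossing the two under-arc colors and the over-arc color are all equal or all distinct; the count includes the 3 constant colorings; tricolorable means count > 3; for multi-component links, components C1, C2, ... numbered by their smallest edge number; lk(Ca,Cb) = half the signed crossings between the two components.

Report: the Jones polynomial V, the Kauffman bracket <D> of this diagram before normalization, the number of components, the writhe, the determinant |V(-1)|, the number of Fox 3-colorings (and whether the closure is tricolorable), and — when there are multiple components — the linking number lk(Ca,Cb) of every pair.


V = -x^-3 + x^-2 - x^-1 + 3 - x + x^2 - x^3
<D> = -A^-12 + A^-8 - A^-4 + 3 - A^4 + A^8 - A^12 (w = 0)
1 component over 10 crossings, w = 0
27 Fox colorings among 3^10, |V(-1)| = 9: tricolorable
why: V is palindromic (span 6, det 9): x -> 1/x fixes it; necessary, not sufficient, for amphichirality


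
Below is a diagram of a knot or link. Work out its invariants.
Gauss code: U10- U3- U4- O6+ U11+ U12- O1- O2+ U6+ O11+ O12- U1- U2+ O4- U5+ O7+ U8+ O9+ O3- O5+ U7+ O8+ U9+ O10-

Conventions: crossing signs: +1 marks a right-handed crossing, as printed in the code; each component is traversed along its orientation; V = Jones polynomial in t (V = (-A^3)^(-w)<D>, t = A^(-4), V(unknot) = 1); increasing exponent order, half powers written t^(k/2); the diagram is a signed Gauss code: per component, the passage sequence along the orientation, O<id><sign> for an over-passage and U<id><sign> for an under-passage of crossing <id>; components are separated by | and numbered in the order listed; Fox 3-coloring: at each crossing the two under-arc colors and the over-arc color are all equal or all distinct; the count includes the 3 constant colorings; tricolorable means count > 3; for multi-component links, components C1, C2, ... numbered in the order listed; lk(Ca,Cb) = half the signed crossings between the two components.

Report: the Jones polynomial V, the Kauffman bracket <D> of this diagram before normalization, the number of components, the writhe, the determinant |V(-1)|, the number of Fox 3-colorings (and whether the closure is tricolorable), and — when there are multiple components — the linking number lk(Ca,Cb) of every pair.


V = t + t^3 - t^4
<D> = -A^-10 + A^-6 + A^2 (w = +2)
1 component over 12 crossings, w = +2
9 Fox colorings among 3^12, |V(-1)| = 3: tricolorable
why: V spans 3 powers of t: at least 3 crossings in any diagram


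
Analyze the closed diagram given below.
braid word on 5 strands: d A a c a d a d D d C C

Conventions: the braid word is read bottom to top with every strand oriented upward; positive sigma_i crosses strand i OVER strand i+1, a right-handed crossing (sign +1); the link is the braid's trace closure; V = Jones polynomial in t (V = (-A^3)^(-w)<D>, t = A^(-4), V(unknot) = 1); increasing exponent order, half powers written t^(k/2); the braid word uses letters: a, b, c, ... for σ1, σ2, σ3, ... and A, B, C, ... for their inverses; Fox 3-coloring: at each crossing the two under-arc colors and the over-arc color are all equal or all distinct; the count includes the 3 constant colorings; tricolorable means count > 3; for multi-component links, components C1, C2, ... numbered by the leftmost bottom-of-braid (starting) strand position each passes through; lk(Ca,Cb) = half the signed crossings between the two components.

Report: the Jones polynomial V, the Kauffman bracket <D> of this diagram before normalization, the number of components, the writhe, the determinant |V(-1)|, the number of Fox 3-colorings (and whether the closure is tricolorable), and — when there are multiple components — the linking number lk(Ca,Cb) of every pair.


V = 1 + t + t^2 + t^3
<D> = 1 + A^4 + A^8 + A^12 (w = +4)
3 components over 12 crossings, w = +4
lk(C1,C2): +1
lk(C1,C3) = 0
linking number lk(C2,C3) = 0
9 Fox colorings among 3^12, |V(-1)| = 0: tricolorable
why: inverse pairs cancel, leaving σ4 σ3 σ1 σ4 σ1 σ4 σ3⁻¹ σ3⁻¹


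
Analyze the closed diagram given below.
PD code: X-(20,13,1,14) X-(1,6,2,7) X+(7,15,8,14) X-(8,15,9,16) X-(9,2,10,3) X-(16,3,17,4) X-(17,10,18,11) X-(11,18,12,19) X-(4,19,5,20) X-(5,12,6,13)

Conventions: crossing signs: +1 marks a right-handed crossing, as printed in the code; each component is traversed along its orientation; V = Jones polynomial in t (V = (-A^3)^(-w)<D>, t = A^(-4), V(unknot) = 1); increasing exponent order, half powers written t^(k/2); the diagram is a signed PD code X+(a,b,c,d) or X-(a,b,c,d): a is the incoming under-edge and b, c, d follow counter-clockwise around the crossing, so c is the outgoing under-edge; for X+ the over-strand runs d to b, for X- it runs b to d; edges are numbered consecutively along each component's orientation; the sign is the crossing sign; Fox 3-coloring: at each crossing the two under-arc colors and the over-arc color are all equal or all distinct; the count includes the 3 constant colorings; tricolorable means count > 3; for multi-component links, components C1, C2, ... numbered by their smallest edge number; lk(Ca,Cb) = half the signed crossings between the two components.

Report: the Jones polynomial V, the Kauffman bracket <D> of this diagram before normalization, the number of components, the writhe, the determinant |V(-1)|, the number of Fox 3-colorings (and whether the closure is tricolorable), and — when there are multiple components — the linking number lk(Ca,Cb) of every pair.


Jones polynomial: V(t) = -t^-8 + t^-5 + t^-3
<D> = A^-12 + A^-4 - A^8; writhe -8
components 1, writhe -8 (10 crossings)
3-colorings: 9 of 3^10, det 3 — tricolorable
note: |V(-1)| = 3: so tricolorable, since 3 divides 3


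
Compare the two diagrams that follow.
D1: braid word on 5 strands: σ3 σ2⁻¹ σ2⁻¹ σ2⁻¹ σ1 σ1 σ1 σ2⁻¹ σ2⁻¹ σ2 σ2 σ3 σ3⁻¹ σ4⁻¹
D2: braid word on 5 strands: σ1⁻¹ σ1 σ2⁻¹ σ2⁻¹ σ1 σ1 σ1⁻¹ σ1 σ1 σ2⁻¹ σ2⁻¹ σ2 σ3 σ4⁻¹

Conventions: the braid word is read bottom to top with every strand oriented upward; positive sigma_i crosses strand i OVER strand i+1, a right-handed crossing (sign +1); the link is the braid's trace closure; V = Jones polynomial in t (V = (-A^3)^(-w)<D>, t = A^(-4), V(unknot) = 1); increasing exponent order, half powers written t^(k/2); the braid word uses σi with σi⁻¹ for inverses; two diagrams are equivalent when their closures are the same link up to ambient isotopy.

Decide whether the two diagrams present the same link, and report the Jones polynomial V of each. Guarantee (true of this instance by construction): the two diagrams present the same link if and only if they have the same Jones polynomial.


same link: yes
V(D1) = -t^-3 + t^-2 - t^-1 + 3 - t + t^2 - t^3  [14 crossings, <D> = -A^-12 + A^-8 - A^-4 + 3 - A^4 + A^8 - A^12, w = 0]
D2 (bracket -A^-12 + A^-8 - A^-4 + 3 - A^4 + A^8 - A^12; 14 crossings at w = 0): V = -t^-3 + t^-2 - t^-1 + 3 - t + t^2 - t^3
note: D2 (14 crossings) and D1 (14) are Markov-related braid presentations


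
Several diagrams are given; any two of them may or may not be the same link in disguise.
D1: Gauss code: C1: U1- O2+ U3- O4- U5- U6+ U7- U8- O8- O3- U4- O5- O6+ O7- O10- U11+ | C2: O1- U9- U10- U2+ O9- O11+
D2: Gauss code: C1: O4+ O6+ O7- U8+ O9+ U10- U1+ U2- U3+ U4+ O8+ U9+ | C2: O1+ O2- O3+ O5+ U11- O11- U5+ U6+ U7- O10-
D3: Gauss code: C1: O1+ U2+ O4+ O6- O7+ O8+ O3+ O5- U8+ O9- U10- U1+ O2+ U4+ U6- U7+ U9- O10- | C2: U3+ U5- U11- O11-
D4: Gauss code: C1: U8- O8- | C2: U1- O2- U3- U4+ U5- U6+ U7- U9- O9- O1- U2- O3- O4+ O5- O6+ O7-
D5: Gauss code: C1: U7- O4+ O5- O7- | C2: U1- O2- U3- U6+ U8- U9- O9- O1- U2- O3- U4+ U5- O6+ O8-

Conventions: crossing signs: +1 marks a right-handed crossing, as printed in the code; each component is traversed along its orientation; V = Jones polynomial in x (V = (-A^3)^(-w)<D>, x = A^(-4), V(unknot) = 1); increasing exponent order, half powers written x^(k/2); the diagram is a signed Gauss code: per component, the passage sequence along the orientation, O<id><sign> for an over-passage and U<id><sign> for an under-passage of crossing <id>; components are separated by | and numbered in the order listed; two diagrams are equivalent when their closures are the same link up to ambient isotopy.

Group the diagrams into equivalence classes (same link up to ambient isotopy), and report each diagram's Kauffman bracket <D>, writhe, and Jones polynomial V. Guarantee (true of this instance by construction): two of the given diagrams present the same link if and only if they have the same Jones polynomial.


equivalence classes: {D1, D4, D5} | {D2} | {D3}
D1 (bracket A^-13 + A^-9 + A^-5 - A^3; 11 crossings at w = -5): V = x^(-9/2) - x^(-5/2) - x^(-3/2) - x^(-1/2)
D2 (bracket -A^-9 + A^-1 + A^3 + A^7; 11 crossings at w = +3): V = -x^(1/2) - x^(3/2) - x^(5/2) + x^(9/2)
D3 (bracket A + A^5; 11 crossings at w = +1): V = -x^(-1/2) - x^(1/2)
V(D4) = x^(-9/2) - x^(-5/2) - x^(-3/2) - x^(-1/2)  [9 crossings, <D> = A^-13 + A^-9 + A^-5 - A^3, w = -5]
V(D5) = x^(-9/2) - x^(-5/2) - x^(-3/2) - x^(-1/2)  [9 crossings, <D> = A^-13 + A^-9 + A^-5 - A^3, w = -5]
observation: 3 values of V(x) split the 5 diagrams


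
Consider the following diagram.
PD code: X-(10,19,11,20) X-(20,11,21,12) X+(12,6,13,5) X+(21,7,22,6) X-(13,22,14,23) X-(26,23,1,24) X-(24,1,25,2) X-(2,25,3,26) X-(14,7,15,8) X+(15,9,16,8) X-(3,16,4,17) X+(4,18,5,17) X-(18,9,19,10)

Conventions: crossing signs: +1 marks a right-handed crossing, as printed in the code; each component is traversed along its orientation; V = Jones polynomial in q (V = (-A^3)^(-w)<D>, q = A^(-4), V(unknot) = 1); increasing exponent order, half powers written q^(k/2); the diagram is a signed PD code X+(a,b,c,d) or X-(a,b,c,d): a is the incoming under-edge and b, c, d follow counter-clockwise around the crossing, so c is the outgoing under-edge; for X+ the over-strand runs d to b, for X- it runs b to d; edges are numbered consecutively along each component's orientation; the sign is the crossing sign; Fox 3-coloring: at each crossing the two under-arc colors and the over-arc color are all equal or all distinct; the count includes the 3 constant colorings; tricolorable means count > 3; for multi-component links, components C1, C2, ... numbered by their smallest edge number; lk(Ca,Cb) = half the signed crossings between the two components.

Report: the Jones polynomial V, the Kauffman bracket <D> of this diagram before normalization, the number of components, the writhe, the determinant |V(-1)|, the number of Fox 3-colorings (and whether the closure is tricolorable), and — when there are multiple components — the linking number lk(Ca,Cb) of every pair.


V(q) = q^-8 - 2q^-7 + q^-6 - 2q^-5 + 2q^-4 + q^-2
bracket: -A^-7 - 2A + 2A^5 - A^9 + 2A^13 - A^17, w = -5
1 component, writhe -5, over 13 crossings
det 9, colorings 27 of 3^13 — tricolorable
observation: w = -5 shifts under R1 moves; the (-A^3)^(5) factor cancels that in V


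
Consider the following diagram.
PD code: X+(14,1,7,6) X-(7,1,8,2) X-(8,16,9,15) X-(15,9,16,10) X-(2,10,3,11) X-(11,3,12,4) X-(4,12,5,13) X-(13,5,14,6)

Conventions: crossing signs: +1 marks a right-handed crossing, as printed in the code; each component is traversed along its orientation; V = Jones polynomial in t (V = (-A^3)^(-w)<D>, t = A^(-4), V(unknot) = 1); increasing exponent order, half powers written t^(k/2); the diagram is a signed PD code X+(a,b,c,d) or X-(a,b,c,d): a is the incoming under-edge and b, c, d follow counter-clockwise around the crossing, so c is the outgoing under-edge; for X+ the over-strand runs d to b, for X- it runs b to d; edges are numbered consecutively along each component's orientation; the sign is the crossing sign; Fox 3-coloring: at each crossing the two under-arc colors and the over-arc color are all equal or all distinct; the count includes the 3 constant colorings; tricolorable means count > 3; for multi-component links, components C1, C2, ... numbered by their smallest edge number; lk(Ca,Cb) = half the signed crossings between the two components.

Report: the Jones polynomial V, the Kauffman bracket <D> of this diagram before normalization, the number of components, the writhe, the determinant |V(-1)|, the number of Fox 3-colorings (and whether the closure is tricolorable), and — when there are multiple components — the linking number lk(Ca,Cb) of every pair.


V = t^-8 - t^-7 + 2t^-6 - t^-5 + 2t^-4 + t^-2
<D> = A^-10 + 2A^-2 - A^2 + 2A^6 - A^10 + A^14 (w = -6)
3 components over 8 crossings, w = -6
lk(C1,C2): -2
lk(C1,C3) = 0
linking number lk(C2,C3) = -1
3 Fox colorings among 3^8, |V(-1)| = 8: not tricolorable
why: w = -6 (over 8 crossings) is diagram-only; (-A^3)^(6) removes it from V


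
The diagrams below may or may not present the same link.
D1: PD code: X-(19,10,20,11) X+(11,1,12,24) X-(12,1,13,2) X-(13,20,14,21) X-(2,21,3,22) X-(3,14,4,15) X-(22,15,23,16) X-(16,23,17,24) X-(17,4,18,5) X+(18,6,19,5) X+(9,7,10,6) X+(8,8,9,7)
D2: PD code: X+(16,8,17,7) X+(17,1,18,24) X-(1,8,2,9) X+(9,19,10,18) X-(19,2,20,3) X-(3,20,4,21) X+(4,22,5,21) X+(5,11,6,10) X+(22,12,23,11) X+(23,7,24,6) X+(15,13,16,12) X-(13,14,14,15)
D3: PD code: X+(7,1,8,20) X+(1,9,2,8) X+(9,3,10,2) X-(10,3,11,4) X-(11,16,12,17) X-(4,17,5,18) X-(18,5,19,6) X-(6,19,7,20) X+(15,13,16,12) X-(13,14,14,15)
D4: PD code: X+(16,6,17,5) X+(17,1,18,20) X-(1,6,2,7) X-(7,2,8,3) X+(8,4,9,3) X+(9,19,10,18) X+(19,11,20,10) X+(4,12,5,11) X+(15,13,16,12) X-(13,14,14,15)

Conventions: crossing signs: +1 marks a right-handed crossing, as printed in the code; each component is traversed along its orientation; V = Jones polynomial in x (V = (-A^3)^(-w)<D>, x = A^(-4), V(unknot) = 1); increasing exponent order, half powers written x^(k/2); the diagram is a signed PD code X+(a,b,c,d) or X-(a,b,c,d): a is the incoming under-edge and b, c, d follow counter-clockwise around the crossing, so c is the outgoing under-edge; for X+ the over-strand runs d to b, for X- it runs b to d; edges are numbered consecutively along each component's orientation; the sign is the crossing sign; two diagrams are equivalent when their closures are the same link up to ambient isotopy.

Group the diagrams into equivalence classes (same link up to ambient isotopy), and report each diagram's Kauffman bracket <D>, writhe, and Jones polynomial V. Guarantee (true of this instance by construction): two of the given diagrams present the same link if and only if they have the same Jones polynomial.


equivalence classes: {D1} | {D2, D4} | {D3}
D1 (bracket A^-4 + A^4 - A^8 + A^12 - A^16; 12 crossings at w = -4): V = -x^-7 + x^-6 - x^-5 + x^-4 + x^-2
V(D2) = x - x^2 + 2x^3 - x^4 + x^5 - x^6  (w +4, c 12, <D> = -A^-12 + A^-8 - A^-4 + 2 - A^4 + A^8)
D3 (bracket A^-6; 10 crossings at w = -2): V = 1
V(D4) = x - x^2 + 2x^3 - x^4 + x^5 - x^6  [10 crossings, <D> = -A^-12 + A^-8 - A^-4 + 2 - A^4 + A^8, w = +4]
key observation: comparing 4 Jones polynomials yields 3 groups


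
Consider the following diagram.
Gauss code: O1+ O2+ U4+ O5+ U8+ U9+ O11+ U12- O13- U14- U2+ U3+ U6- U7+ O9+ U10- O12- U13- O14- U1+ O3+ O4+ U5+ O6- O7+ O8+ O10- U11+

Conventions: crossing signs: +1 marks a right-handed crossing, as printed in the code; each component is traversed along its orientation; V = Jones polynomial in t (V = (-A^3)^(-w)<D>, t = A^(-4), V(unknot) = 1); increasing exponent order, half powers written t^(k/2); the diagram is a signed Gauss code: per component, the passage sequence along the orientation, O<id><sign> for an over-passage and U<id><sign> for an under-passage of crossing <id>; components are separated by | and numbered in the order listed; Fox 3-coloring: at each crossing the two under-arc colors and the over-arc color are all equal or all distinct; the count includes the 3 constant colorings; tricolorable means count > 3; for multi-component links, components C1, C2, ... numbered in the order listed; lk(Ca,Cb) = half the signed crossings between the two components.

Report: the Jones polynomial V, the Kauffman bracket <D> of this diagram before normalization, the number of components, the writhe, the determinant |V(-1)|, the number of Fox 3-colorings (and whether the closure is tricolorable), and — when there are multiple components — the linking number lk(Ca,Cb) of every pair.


V(t) = -1 + 3t - 4t^2 + 6t^3 - 5t^4 + 5t^5 - 4t^6 + 2t^7 - t^8
bracket: -A^-20 + 2A^-16 - 4A^-12 + 5A^-8 - 5A^-4 + 6 - 4A^4 + 3A^8 - A^12, w = +4
1 component, writhe +4, over 14 crossings
det 31, colorings 3 of 3^14 — not tricolorable
observation: |V(-1)| = 31: so not tricolorable, since 3 does not divide 31


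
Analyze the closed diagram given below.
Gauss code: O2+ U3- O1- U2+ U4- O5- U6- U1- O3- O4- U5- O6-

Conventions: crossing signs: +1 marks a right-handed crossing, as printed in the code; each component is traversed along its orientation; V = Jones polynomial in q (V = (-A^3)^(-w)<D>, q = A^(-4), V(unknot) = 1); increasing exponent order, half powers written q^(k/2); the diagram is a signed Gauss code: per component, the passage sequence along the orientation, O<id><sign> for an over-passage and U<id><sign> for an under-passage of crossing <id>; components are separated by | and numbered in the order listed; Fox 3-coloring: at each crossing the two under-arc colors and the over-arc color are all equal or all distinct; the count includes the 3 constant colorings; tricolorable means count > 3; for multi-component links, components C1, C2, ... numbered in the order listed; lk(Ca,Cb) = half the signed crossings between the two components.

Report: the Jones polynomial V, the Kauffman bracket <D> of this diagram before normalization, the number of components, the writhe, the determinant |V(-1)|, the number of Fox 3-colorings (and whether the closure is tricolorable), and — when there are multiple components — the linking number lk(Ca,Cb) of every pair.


V = -q^-6 + q^-5 - q^-4 + 2q^-3 - q^-2 + q^-1
<D> = A^-8 - A^-4 + 2 - A^4 + A^8 - A^12 (w = -4)
1 component over 6 crossings, w = -4
3 Fox colorings among 3^6, |V(-1)| = 7: not tricolorable
why: w = -4 shifts under R1 moves; the (-A^3)^(4) factor cancels that in V


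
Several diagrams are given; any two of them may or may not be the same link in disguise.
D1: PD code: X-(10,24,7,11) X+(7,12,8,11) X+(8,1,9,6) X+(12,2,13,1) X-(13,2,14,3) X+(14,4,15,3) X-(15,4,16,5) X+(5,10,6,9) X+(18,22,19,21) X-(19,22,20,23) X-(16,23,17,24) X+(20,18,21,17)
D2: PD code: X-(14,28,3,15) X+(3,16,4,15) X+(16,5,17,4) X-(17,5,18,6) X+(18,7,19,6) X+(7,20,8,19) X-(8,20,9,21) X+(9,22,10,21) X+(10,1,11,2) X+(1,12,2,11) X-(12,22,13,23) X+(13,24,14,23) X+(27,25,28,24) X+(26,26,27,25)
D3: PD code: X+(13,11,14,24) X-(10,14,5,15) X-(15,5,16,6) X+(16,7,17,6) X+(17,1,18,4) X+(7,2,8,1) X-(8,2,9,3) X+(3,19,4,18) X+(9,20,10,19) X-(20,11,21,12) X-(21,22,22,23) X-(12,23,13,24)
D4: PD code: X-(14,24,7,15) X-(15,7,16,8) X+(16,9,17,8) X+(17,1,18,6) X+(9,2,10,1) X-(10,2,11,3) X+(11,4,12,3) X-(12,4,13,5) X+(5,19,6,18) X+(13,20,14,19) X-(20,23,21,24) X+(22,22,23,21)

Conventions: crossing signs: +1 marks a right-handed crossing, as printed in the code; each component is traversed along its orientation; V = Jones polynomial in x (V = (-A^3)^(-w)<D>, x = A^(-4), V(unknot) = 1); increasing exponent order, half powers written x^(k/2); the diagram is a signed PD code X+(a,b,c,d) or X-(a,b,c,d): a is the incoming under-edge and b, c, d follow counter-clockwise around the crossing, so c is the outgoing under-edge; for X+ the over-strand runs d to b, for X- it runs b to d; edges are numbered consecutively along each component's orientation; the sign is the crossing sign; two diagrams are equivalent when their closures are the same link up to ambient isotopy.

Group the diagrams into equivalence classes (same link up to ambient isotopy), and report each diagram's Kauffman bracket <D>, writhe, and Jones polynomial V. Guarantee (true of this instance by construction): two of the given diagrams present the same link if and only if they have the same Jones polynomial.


grouping into links: {D1, D3, D4} | {D2}
V(D1) = 1 + x + x^2 + x^3  (w +2, c 12, <D> = A^-6 + A^-2 + A^2 + A^6)
V(D2) = x + 2x^3 + x^5  [14 crossings, <D> = A^-2 + 2A^6 + A^14, w = +6]
V(D3) = 1 + x + x^2 + x^3  [12 crossings, <D> = A^-12 + A^-8 + A^-4 + 1, w = 0]
V(D4) = 1 + x + x^2 + x^3  (w +2, c 12, <D> = A^-6 + A^-2 + A^2 + A^6)
why: 2 classes among 4 diagrams; unequal V(x) rules out equality


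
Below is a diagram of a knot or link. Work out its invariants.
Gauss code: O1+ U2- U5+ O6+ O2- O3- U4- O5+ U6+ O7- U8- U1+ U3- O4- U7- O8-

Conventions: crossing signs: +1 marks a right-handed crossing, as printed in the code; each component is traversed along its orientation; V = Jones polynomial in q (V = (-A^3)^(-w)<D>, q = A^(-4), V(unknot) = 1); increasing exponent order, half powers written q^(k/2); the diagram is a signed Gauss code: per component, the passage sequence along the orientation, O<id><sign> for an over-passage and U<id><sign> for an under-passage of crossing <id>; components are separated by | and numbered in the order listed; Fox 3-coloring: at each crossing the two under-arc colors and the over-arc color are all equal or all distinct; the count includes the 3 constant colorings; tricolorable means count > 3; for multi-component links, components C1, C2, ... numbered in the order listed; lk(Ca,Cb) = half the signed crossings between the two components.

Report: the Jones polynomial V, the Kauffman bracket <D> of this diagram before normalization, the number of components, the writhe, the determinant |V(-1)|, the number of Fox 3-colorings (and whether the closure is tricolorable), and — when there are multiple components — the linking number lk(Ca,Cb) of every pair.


Jones polynomial: V(q) = 1
<D> = A^-6; writhe -2
components 1, writhe -2 (8 crossings)
3-colorings: 3 of 3^8, det 1 — not tricolorable
note: w = -2 shifts under R1 moves; the (-A^3)^(2) factor cancels that in V


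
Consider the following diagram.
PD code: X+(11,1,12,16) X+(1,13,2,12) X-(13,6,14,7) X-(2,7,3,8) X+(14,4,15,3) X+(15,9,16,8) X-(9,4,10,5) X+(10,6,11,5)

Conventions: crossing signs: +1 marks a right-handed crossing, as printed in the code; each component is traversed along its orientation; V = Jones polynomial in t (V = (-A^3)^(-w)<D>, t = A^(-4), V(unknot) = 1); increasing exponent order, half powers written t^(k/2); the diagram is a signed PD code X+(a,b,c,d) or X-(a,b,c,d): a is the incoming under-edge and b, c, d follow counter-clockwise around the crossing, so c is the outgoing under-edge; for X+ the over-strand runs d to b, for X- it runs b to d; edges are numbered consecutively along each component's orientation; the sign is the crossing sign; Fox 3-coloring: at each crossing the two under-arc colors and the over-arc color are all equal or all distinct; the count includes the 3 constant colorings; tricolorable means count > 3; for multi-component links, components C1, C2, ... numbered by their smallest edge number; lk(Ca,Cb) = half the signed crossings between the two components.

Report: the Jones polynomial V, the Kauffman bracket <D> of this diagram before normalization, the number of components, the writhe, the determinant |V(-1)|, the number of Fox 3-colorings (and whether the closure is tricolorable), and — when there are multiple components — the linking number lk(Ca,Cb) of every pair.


V = t + t^3 - t^4
<D> = -A^-10 + A^-6 + A^2 (w = +2)
1 component over 8 crossings, w = +2
9 Fox colorings among 3^8, |V(-1)| = 3: tricolorable
why: w = +2 shifts under R1 moves; the (-A^3)^(-2) factor cancels that in V


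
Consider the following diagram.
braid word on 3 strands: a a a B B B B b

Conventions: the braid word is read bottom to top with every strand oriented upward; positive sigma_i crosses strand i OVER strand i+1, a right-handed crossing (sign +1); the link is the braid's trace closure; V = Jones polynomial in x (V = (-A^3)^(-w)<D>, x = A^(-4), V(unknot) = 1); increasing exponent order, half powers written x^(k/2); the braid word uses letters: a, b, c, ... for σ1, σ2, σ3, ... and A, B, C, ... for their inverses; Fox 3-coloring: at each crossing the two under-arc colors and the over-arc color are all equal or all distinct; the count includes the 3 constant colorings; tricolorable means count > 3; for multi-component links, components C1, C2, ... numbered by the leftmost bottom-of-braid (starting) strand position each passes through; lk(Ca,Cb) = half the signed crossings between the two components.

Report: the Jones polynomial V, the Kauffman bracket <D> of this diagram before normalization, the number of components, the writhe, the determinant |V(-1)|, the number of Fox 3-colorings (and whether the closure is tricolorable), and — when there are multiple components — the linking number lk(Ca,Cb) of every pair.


V(x) = -x^-3 + x^-2 - x^-1 + 3 - x + x^2 - x^3
bracket: -A^-12 + A^-8 - A^-4 + 3 - A^4 + A^8 - A^12, w = 0
1 component, writhe 0, over 8 crossings
det 9, colorings 27 of 3^8 — tricolorable
observation: det 9 = |V(-1)|; divisible by 3, so tricolorable
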